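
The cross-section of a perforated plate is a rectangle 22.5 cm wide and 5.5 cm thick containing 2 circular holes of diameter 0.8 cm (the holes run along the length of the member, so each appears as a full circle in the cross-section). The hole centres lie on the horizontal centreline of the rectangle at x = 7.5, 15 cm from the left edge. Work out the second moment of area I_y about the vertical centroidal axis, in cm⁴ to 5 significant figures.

I_y ≈ 5206.5 cm⁴

Decompose the section into non-overlapping parts with the origin at the bottom-left of its bounding rectangle.
Plate: 22.5 × 5.5, A = 123.75 cm², x = 11.25 cm, Ī = 5220.703 cm⁴.
Hole 1 (subtracted): ⌀0.8, A = 0.5026548 cm², x = 7.5 cm, Ī = 0.02010619 cm⁴.
Hole 2 (subtracted): ⌀0.8, A = 0.5026548 cm², x = 15 cm, Ī = 0.02010619 cm⁴.
By symmetry the centroid is at mid-width, x̄ = 11.25 cm.
Transfer each piece to the vertical centroidal axis using Ī + A·d² with d = x − 11.25:
  plate: d = 0 cm → contributes +5220.703 cm⁴
  hole 1: d = -3.75 cm → contributes −7.08869 cm⁴
  hole 2: d = 3.75 cm → contributes −7.08869 cm⁴
Total I = 5206.526 cm⁴.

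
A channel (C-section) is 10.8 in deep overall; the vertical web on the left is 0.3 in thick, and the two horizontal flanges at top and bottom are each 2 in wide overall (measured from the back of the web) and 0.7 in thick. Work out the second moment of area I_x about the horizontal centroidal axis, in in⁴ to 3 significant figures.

Break the section into simple shapes (no overlaps), measuring from the bottom-left corner of the bounding box.
Web: 0.3 × 10.8, A = 3.24 in², y = 5.4 in, Ī = 31.493 in⁴.
Top flange (beyond web): 1.7 × 0.7, A = 1.19 in², y = 10.45 in, Ī = 0.048592 in⁴.
Bottom flange (beyond web): 1.7 × 0.7, A = 1.19 in², y = 0.35 in, Ī = 0.048592 in⁴.
By symmetry the centroid is at mid-height, ȳ = 5.4 in.
Transfer each piece to the horizontal centroidal axis using Ī + A·d² with d = y − 5.4:
  web: d = 0 in → contributes +31.493 in⁴
  top flange (beyond web): d = 5.05 in → contributes +30.397 in⁴
  bottom flange (beyond web): d = -5.05 in → contributes +30.397 in⁴
Total I = 92.286 in⁴.

I_x ≈ 92.3 in⁴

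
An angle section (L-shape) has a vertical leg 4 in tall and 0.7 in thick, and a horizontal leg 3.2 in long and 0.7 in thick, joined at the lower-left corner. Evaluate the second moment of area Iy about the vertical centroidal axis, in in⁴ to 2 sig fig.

Iy ≈ 3.8 in⁴

Treat the section as a set of non-overlapping primitives; coordinates are from the bounding-box lower-left.
Vertical leg: 0.7 × 4, A = 2.8 in², x = 0.35 in, Ī = 0.1143 in⁴.
Horizontal leg (remainder): 2.5 × 0.7, A = 1.75 in², x = 1.95 in, Ī = 0.9115 in⁴.
Centroid: x̄ = ΣA·x / ΣA = 0.9654 in.
Transfer each piece to the vertical centroidal axis using Ī + A·d² with d = x − 0.9654:
  vertical leg: d = -0.6154 in → contributes +1.175 in⁴
  horizontal leg (remainder): d = 0.9846 in → contributes +2.608 in⁴
Total I = 3.783 in⁴.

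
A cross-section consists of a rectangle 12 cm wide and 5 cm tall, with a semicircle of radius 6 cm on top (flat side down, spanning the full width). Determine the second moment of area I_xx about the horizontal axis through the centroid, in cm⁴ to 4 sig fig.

I_xx ≈ 1009 cm⁴

Treat the section as a set of non-overlapping primitives; coordinates are from the bounding-box lower-left.
Rectangular body: 12 × 5, A = 60 cm², y = 2.5 cm, Ī = 125 cm⁴.
Semicircular cap: semicircle r = 6, A = 56.5487 cm², y = 7.54648 cm, Ī = 142.245 cm⁴.
Centroid: ȳ = ΣA·y / ΣA = 4.94852 cm.
Transfer each piece to the horizontal axis through the centroid using Ī + A·d² with d = y − 4.94852:
  rectangular body: d = -2.44852 cm → contributes +484.715 cm⁴
  semicircular cap: d = 2.59796 cm → contributes +523.914 cm⁴
Total I = 1008.63 cm⁴.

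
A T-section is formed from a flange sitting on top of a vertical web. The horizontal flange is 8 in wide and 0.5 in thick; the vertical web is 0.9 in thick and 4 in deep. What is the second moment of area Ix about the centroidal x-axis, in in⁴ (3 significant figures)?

Split into non-overlapping primitives; take the origin at the lower-left of the bounding box.
Flange: 8 × 0.5, A = 4 in², y = 4.25 in, Ī = 0.083333 in⁴.
Web: 0.9 × 4, A = 3.6 in², y = 2 in, Ī = 4.8 in⁴.
Centroid: ȳ = ΣA·y / ΣA = 3.1842 in.
Transfer each piece to the centroidal x-axis using Ī + A·d² with d = y − 3.1842:
  flange: d = 1.0658 in → contributes +4.627 in⁴
  web: d = -1.1842 in → contributes +9.8485 in⁴
Total I = 14.475 in⁴.

Ix ≈ 14.5 in⁴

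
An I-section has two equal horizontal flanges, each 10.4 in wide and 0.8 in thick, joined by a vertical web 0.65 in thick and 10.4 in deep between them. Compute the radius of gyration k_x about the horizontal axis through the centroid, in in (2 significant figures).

Break the section into simple shapes (no overlaps), measuring from the bottom-left corner of the bounding box.
Bottom flange: 10.4 × 0.8, A = 8.32 in², y = 0.4 in, Ī = 0.4437 in⁴.
Web: 0.65 × 10.4, A = 6.76 in², y = 6 in, Ī = 60.93 in⁴.
Top flange: 10.4 × 0.8, A = 8.32 in², y = 11.6 in, Ī = 0.4437 in⁴.
By symmetry the centroid is at mid-height, ȳ = 6 in.
Transfer each piece to the horizontal axis through the centroid using Ī + A·d² with d = y − 6:
  bottom flange: d = -5.6 in → contributes +261.4 in⁴
  web: d = 0 in → contributes +60.93 in⁴
  top flange: d = 5.6 in → contributes +261.4 in⁴
Total I = 583.6 in⁴.
Radius of gyration: k = √(I/A) = √(583.6 / 23.4) = 4.994 in.

k_x ≈ 5.0 in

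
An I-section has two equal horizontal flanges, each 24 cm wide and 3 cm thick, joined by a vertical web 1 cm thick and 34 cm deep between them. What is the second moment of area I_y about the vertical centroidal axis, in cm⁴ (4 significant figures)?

I_y ≈ 6915 cm⁴

Break the section into simple shapes (no overlaps), measuring from the bottom-left corner of the bounding box.
Bottom flange: 24 × 3, A = 72 cm², x = 12 cm, Ī = 3 456 cm⁴.
Web: 1 × 34, A = 34 cm², x = 12 cm, Ī = 2.83333 cm⁴.
Top flange: 24 × 3, A = 72 cm², x = 12 cm, Ī = 3 456 cm⁴.
By symmetry the centroid is at mid-width, x̄ = 12 cm.
All pieces are centred on the vertical centroidal axis, so I = ΣĪ = 6914.83 cm⁴.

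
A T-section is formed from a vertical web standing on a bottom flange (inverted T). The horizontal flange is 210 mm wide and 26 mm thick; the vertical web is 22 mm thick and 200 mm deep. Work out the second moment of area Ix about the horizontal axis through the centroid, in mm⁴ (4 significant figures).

Ix ≈ 4.609 × 10⁷ mm⁴

Treat the section as a set of non-overlapping primitives; coordinates are from the bounding-box lower-left.
Flange: 210 × 26, A = 5 460 mm², y = 13 mm, Ī = 307 580 mm⁴.
Web: 22 × 200, A = 4 400 mm², y = 126 mm, Ī = 14 666 667 mm⁴.
Centroid: ȳ = ΣA·y / ΣA = 63.426 mm.
Transfer each piece to the horizontal axis through the centroid using Ī + A·d² with d = y − 63.426:
  flange: d = -50.426 mm → contributes +14 191 147 mm⁴
  web: d = 62.574 mm → contributes +31 894 911 mm⁴
Total I = 46 086 058 mm⁴.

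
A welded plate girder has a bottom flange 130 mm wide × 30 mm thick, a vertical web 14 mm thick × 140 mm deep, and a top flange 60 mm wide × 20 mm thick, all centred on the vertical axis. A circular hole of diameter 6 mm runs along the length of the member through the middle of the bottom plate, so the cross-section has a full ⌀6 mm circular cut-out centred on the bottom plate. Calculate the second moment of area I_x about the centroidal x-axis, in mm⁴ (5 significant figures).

Break the section into simple shapes (no overlaps), measuring from the bottom-left corner of the bounding box.
Bottom plate: 130 × 30, A = 3 900 mm², y = 15 mm, Ī = 292 500 mm⁴.
Web plate: 14 × 140, A = 1 960 mm², y = 100 mm, Ī = 3 201 333 mm⁴.
Top plate: 60 × 20, A = 1 200 mm², y = 180 mm, Ī = 40 000 mm⁴.
Hole (subtracted): ⌀6, A = 28.27433 mm², y = 15 mm, Ī = 63.61725 mm⁴.
Centroid: ȳ = ΣA·y / ΣA = 66.85071 mm.
Transfer each piece to the centroidal x-axis using Ī + A·d² with d = y − 66.85071:
  bottom plate: d = -51.85071 mm → contributes +10 777 637 mm⁴
  web plate: d = 33.14929 mm → contributes +5 355 129 mm⁴
  top plate: d = 113.1493 mm → contributes +15 403 313 mm⁴
  hole: d = -51.85071 mm → contributes −76079.07 mm⁴
Total I = 31 459 999 mm⁴.

I_x ≈ 3.1460 × 10⁷ mm⁴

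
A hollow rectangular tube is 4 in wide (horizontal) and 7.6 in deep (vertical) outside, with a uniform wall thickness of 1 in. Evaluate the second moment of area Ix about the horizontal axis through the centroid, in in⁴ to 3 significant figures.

Ix ≈ 117 in⁴

Split into non-overlapping primitives; take the origin at the lower-left of the bounding box.
Outer rectangle: 4 × 7.6, A = 30.4 in², y = 3.8 in, Ī = 146.33 in⁴.
Inner void (subtracted): 2 × 5.6, A = 11.2 in², y = 3.8 in, Ī = 29.269 in⁴.
By symmetry the centroid is at mid-height, ȳ = 3.8 in.
All pieces are centred on the horizontal axis through the centroid, so I = ΣĪ (holes subtracted) = 117.06 in⁴.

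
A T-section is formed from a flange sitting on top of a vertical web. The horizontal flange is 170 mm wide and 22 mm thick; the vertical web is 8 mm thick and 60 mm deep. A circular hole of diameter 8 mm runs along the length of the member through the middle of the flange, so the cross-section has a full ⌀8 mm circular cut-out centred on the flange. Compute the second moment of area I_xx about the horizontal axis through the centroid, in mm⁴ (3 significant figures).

I_xx ≈ 1.01 × 10⁶ mm⁴

Split into non-overlapping primitives; take the origin at the lower-left of the bounding box.
Flange: 170 × 22, A = 3 740 mm², y = 71 mm, Ī = 150 847 mm⁴.
Web: 8 × 60, A = 480 mm², y = 30 mm, Ī = 144 000 mm⁴.
Hole (subtracted): ⌀8, A = 50.265 mm², y = 71 mm, Ī = 201.06 mm⁴.
Centroid: ȳ = ΣA·y / ΣA = 66.28 mm.
Transfer each piece to the horizontal axis through the centroid using Ī + A·d² with d = y − 66.28:
  flange: d = 4.7197 mm → contributes +234 158 mm⁴
  web: d = -36.28 mm → contributes +775 804 mm⁴
  hole: d = 4.7197 mm → contributes −1320.8 mm⁴
Total I = 1 008 641 mm⁴.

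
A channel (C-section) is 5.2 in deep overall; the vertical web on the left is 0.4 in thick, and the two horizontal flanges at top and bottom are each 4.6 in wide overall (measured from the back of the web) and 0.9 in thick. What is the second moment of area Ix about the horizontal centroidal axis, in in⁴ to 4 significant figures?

Ix ≈ 40.14 in⁴

Treat the section as a set of non-overlapping primitives; coordinates are from the bounding-box lower-left.
Web: 0.4 × 5.2, A = 2.08 in², y = 2.6 in, Ī = 4.68693 in⁴.
Top flange (beyond web): 4.2 × 0.9, A = 3.78 in², y = 4.75 in, Ī = 0.25515 in⁴.
Bottom flange (beyond web): 4.2 × 0.9, A = 3.78 in², y = 0.45 in, Ī = 0.25515 in⁴.
By symmetry the centroid is at mid-height, ȳ = 2.6 in.
Transfer each piece to the horizontal centroidal axis using Ī + A·d² with d = y − 2.6:
  web: d = 0 in → contributes +4.68693 in⁴
  top flange (beyond web): d = 2.15 in → contributes +17.7282 in⁴
  bottom flange (beyond web): d = -2.15 in → contributes +17.7282 in⁴
Total I = 40.1433 in⁴.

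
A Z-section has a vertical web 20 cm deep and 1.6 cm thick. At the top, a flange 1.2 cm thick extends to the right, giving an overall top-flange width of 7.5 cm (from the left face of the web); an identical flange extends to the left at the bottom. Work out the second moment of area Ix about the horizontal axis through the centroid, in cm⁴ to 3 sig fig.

Ix ≈ 2320 cm⁴

Treat the section as a set of non-overlapping primitives; coordinates are from the bounding-box lower-left.
Web: 1.6 × 20, A = 32 cm², y = 10 cm, Ī = 1066.7 cm⁴.
Top flange (beyond web): 5.9 × 1.2, A = 7.08 cm², y = 19.4 cm, Ī = 0.8496 cm⁴.
Bottom flange (beyond web): 5.9 × 1.2, A = 7.08 cm², y = 0.6 cm, Ī = 0.8496 cm⁴.
Centroid: ȳ = ΣA·y / ΣA = 10 cm.
Transfer each piece to the horizontal axis through the centroid using Ī + A·d² with d = y − 10:
  web: d = 0 cm → contributes +1066.7 cm⁴
  top flange (beyond web): d = 9.4 cm → contributes +626.44 cm⁴
  bottom flange (beyond web): d = -9.4 cm → contributes +626.44 cm⁴
Total I = 2319.5 cm⁴.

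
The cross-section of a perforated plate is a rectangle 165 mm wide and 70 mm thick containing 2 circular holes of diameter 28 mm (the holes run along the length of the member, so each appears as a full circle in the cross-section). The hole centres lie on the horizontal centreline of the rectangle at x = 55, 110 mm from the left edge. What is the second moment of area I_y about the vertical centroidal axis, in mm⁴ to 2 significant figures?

Split into non-overlapping primitives; take the origin at the lower-left of the bounding box.
Plate: 165 × 70, A = 11 550 mm², x = 82.5 mm, Ī = 26 204 063 mm⁴.
Hole 1 (subtracted): ⌀28, A = 615.8 mm², x = 55 mm, Ī = 30 172 mm⁴.
Hole 2 (subtracted): ⌀28, A = 615.8 mm², x = 110 mm, Ī = 30 172 mm⁴.
By symmetry the centroid is at mid-width, x̄ = 82.5 mm.
Transfer each piece to the vertical centroidal axis using Ī + A·d² with d = x − 82.5:
  plate: d = 0 mm → contributes +26 204 063 mm⁴
  hole 1: d = -27.5 mm → contributes −495 834 mm⁴
  hole 2: d = 27.5 mm → contributes −495 834 mm⁴
Total I = 25 212 394 mm⁴.

I_y ≈ 2.5 × 10⁷ mm⁴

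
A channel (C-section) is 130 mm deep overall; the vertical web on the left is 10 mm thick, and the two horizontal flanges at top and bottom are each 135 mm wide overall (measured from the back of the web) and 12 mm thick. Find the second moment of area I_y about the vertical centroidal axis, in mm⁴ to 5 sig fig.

I_y ≈ 8.0495 × 10⁶ mm⁴

Decompose the section into non-overlapping parts with the origin at the bottom-left of its bounding rectangle.
Web: 10 × 130, A = 1 300 mm², x = 5 mm, Ī = 10833.33 mm⁴.
Top flange (beyond web): 125 × 12, A = 1 500 mm², x = 72.5 mm, Ī = 1 953 125 mm⁴.
Bottom flange (beyond web): 125 × 12, A = 1 500 mm², x = 72.5 mm, Ī = 1 953 125 mm⁴.
Centroid: x̄ = ΣA·x / ΣA = 52.09302 mm.
Transfer each piece to the vertical centroidal axis using Ī + A·d² with d = x − 52.09302:
  web: d = -47.09302 mm → contributes +2 893 912 mm⁴
  top flange (beyond web): d = 20.40698 mm → contributes +2 577 792 mm⁴
  bottom flange (beyond web): d = 20.40698 mm → contributes +2 577 792 mm⁴
Total I = 8 049 496 mm⁴.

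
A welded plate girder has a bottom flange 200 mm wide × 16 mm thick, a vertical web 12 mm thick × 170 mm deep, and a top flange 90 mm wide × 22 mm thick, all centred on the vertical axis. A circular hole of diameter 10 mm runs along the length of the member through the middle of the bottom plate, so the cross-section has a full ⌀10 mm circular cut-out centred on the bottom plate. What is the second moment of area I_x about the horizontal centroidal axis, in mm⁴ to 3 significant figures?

I_x ≈ 4.89 × 10⁷ mm⁴

Treat the section as a set of non-overlapping primitives; coordinates are from the bounding-box lower-left.
Bottom plate: 200 × 16, A = 3 200 mm², y = 8 mm, Ī = 68 267 mm⁴.
Web plate: 12 × 170, A = 2 040 mm², y = 101 mm, Ī = 4 913 000 mm⁴.
Top plate: 90 × 22, A = 1 980 mm², y = 197 mm, Ī = 79 860 mm⁴.
Hole (subtracted): ⌀10, A = 78.54 mm², y = 8 mm, Ī = 490.87 mm⁴.
Centroid: ȳ = ΣA·y / ΣA = 86.967 mm.
Transfer each piece to the horizontal centroidal axis using Ī + A·d² with d = y − 86.967:
  bottom plate: d = -78.967 mm → contributes +20 022 808 mm⁴
  web plate: d = 14.033 mm → contributes +5 314 725 mm⁴
  top plate: d = 110.03 mm → contributes +24 052 218 mm⁴
  hole: d = -78.967 mm → contributes −490 249 mm⁴
Total I = 48 899 501 mm⁴.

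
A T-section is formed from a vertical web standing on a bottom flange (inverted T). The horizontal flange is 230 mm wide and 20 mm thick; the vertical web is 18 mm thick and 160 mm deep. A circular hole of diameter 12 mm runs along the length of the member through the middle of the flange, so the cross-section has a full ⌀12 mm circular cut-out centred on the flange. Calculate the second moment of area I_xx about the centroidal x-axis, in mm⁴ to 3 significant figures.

I_xx ≈ 2.05 × 10⁷ mm⁴

Treat the section as a set of non-overlapping primitives; coordinates are from the bounding-box lower-left.
Flange: 230 × 20, A = 4 600 mm², y = 10 mm, Ī = 153 333 mm⁴.
Web: 18 × 160, A = 2 880 mm², y = 100 mm, Ī = 6 144 000 mm⁴.
Hole (subtracted): ⌀12, A = 113.1 mm², y = 10 mm, Ī = 1017.9 mm⁴.
Centroid: ȳ = ΣA·y / ΣA = 45.184 mm.
Transfer each piece to the centroidal x-axis using Ī + A·d² with d = y − 45.184:
  flange: d = -35.184 mm → contributes +5 847 864 mm⁴
  web: d = 54.816 mm → contributes +14 797 682 mm⁴
  hole: d = -35.184 mm → contributes −141 026 mm⁴
Total I = 20 504 521 mm⁴.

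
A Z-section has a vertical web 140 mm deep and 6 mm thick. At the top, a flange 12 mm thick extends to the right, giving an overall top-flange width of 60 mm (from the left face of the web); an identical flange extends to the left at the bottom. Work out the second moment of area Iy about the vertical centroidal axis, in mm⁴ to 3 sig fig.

Break the section into simple shapes (no overlaps), measuring from the bottom-left corner of the bounding box.
Web: 6 × 140, A = 840 mm², x = 57 mm, Ī = 2 520 mm⁴.
Top flange (beyond web): 54 × 12, A = 648 mm², x = 87 mm, Ī = 157 464 mm⁴.
Bottom flange (beyond web): 54 × 12, A = 648 mm², x = 27 mm, Ī = 157 464 mm⁴.
Centroid: x̄ = ΣA·x / ΣA = 57 mm.
Transfer each piece to the vertical centroidal axis using Ī + A·d² with d = x − 57:
  web: d = 0 mm → contributes +2 520 mm⁴
  top flange (beyond web): d = 30 mm → contributes +740 664 mm⁴
  bottom flange (beyond web): d = -30 mm → contributes +740 664 mm⁴
Total I = 1 483 848 mm⁴.

Iy ≈ 1.48 × 10⁶ mm⁴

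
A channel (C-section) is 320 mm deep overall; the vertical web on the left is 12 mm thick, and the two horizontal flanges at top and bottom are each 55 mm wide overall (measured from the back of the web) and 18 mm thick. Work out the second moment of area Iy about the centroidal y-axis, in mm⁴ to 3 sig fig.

Iy ≈ 1.12 × 10⁶ mm⁴

Decompose the section into non-overlapping parts with the origin at the bottom-left of its bounding rectangle.
Web: 12 × 320, A = 3 840 mm², x = 6 mm, Ī = 46 080 mm⁴.
Top flange (beyond web): 43 × 18, A = 774 mm², x = 33.5 mm, Ī = 119 261 mm⁴.
Bottom flange (beyond web): 43 × 18, A = 774 mm², x = 33.5 mm, Ī = 119 261 mm⁴.
Centroid: x̄ = ΣA·x / ΣA = 13.901 mm.
Transfer each piece to the centroidal y-axis using Ī + A·d² with d = x − 13.901:
  web: d = -7.9009 mm → contributes +285 788 mm⁴
  top flange (beyond web): d = 19.599 mm → contributes +416 573 mm⁴
  bottom flange (beyond web): d = 19.599 mm → contributes +416 573 mm⁴
Total I = 1 118 935 mm⁴.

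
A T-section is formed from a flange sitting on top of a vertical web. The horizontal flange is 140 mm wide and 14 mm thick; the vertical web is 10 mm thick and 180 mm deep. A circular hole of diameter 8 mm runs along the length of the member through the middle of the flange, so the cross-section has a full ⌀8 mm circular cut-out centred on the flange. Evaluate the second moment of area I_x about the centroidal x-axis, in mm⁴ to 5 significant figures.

I_x ≈ 1.3610 × 10⁷ mm⁴

Break the section into simple shapes (no overlaps), measuring from the bottom-left corner of the bounding box.
Flange: 140 × 14, A = 1 960 mm², y = 187 mm, Ī = 32013.33 mm⁴.
Web: 10 × 180, A = 1 800 mm², y = 90 mm, Ī = 4 860 000 mm⁴.
Hole (subtracted): ⌀8, A = 50.26548 mm², y = 187 mm, Ī = 201.0619 mm⁴.
Centroid: ȳ = ΣA·y / ΣA = 139.9346 mm.
Transfer each piece to the centroidal x-axis using Ī + A·d² with d = y − 139.9346:
  flange: d = 47.06536 mm → contributes +4 373 704 mm⁴
  web: d = -49.93464 mm → contributes +9 348 242 mm⁴
  hole: d = 47.06536 mm → contributes −111546.6 mm⁴
Total I = 13 610 400 mm⁴.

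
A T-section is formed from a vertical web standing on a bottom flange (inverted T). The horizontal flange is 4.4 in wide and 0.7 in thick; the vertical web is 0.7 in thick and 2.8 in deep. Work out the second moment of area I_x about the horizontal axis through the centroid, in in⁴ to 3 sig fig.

I_x ≈ 5.07 in⁴

Split into non-overlapping primitives; take the origin at the lower-left of the bounding box.
Flange: 4.4 × 0.7, A = 3.08 in², y = 0.35 in, Ī = 0.12577 in⁴.
Web: 0.7 × 2.8, A = 1.96 in², y = 2.1 in, Ī = 1.2805 in⁴.
Centroid: ȳ = ΣA·y / ΣA = 1.0306 in.
Transfer each piece to the horizontal axis through the centroid using Ī + A·d² with d = y − 1.0306:
  flange: d = -0.68056 in → contributes +1.5523 in⁴
  web: d = 1.0694 in → contributes +3.5222 in⁴
Total I = 5.0745 in⁴.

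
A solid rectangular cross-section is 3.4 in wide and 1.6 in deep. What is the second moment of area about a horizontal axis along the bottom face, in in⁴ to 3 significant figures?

I_base ≈ 4.64 in⁴

The section: 3.4 × 1.6, A = 5.44 in², y = 0.8 in, Ī = 1.1605 in⁴.
Transfer it to the bottom edge using Ī + A·d² with d = y − 0:
  the section: d = 0.8 in → contributes +4.6421 in⁴
Total I = 4.6421 in⁴.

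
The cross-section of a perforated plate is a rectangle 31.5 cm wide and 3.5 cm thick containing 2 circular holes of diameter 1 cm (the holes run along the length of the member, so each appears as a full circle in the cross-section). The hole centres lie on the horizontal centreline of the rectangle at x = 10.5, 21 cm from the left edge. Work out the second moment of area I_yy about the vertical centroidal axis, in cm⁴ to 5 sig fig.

I_yy ≈ 9072.9 cm⁴

Break the section into simple shapes (no overlaps), measuring from the bottom-left corner of the bounding box.
Plate: 31.5 × 3.5, A = 110.25 cm², x = 15.75 cm, Ī = 9116.297 cm⁴.
Hole 1 (subtracted): ⌀1, A = 0.7853982 cm², x = 10.5 cm, Ī = 0.04908739 cm⁴.
Hole 2 (subtracted): ⌀1, A = 0.7853982 cm², x = 21 cm, Ī = 0.04908739 cm⁴.
By symmetry the centroid is at mid-width, x̄ = 15.75 cm.
Transfer each piece to the vertical centroidal axis using Ī + A·d² with d = x − 15.75:
  plate: d = 0 cm → contributes +9116.297 cm⁴
  hole 1: d = -5.25 cm → contributes −21.69662 cm⁴
  hole 2: d = 5.25 cm → contributes −21.69662 cm⁴
Total I = 9072.904 cm⁴.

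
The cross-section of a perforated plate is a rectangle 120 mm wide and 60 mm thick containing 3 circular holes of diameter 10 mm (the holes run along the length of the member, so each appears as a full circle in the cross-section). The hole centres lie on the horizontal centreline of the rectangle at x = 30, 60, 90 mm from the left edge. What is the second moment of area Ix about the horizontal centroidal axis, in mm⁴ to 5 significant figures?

Treat the section as a set of non-overlapping primitives; coordinates are from the bounding-box lower-left.
Plate: 120 × 60, A = 7 200 mm², y = 30 mm, Ī = 2 160 000 mm⁴.
Hole 1 (subtracted): ⌀10, A = 78.53982 mm², y = 30 mm, Ī = 490.8739 mm⁴.
Hole 2 (subtracted): ⌀10, A = 78.53982 mm², y = 30 mm, Ī = 490.8739 mm⁴.
Hole 3 (subtracted): ⌀10, A = 78.53982 mm², y = 30 mm, Ī = 490.8739 mm⁴.
By symmetry the centroid is at mid-height, ȳ = 30 mm.
All pieces are centred on the horizontal centroidal axis, so I = ΣĪ (holes subtracted) = 2 158 527 mm⁴.

Ix ≈ 2.1585 × 10⁶ mm⁴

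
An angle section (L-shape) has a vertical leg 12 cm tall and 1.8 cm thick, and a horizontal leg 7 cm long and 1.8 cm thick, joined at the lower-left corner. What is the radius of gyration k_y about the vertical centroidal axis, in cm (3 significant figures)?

Decompose the section into non-overlapping parts with the origin at the bottom-left of its bounding rectangle.
Vertical leg: 1.8 × 12, A = 21.6 cm², x = 0.9 cm, Ī = 5.832 cm⁴.
Horizontal leg (remainder): 5.2 × 1.8, A = 9.36 cm², x = 4.4 cm, Ī = 21.091 cm⁴.
Centroid: x̄ = ΣA·x / ΣA = 1.9581 cm.
Transfer each piece to the vertical centroidal axis using Ī + A·d² with d = x − 1.9581:
  vertical leg: d = -1.0581 cm → contributes +30.017 cm⁴
  horizontal leg (remainder): d = 2.4419 cm → contributes +76.902 cm⁴
Total I = 106.92 cm⁴.
Radius of gyration: k = √(I/A) = √(106.92 / 30.96) = 1.8583 cm.

k_y ≈ 1.86 cm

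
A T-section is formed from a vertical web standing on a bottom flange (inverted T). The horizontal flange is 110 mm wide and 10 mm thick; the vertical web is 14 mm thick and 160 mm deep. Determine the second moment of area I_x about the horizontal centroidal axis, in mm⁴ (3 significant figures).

Break the section into simple shapes (no overlaps), measuring from the bottom-left corner of the bounding box.
Flange: 110 × 10, A = 1 100 mm², y = 5 mm, Ī = 9166.7 mm⁴.
Web: 14 × 160, A = 2 240 mm², y = 90 mm, Ī = 4 778 667 mm⁴.
Centroid: ȳ = ΣA·y / ΣA = 62.006 mm.
Transfer each piece to the horizontal centroidal axis using Ī + A·d² with d = y − 62.006:
  flange: d = -57.006 mm → contributes +3 583 818 mm⁴
  web: d = 27.994 mm → contributes +6 534 076 mm⁴
Total I = 10 117 893 mm⁴.

I_x ≈ 1.01 × 10⁷ mm⁴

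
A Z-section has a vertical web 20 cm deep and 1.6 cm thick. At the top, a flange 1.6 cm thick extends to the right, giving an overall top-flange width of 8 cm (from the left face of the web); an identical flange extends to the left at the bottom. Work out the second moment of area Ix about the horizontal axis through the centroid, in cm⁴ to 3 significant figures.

Treat the section as a set of non-overlapping primitives; coordinates are from the bounding-box lower-left.
Web: 1.6 × 20, A = 32 cm², y = 10 cm, Ī = 1066.7 cm⁴.
Top flange (beyond web): 6.4 × 1.6, A = 10.24 cm², y = 19.2 cm, Ī = 2.1845 cm⁴.
Bottom flange (beyond web): 6.4 × 1.6, A = 10.24 cm², y = 0.8 cm, Ī = 2.1845 cm⁴.
Centroid: ȳ = ΣA·y / ΣA = 10 cm.
Transfer each piece to the horizontal axis through the centroid using Ī + A·d² with d = y − 10:
  web: d = 0 cm → contributes +1066.7 cm⁴
  top flange (beyond web): d = 9.2 cm → contributes +868.9 cm⁴
  bottom flange (beyond web): d = -9.2 cm → contributes +868.9 cm⁴
Total I = 2804.5 cm⁴.

Ix ≈ 2800 cm⁴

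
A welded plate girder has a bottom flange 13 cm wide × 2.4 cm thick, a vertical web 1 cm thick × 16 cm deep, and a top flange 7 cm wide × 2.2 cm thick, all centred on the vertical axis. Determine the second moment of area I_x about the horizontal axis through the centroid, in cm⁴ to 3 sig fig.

I_x ≈ 3930 cm⁴

Decompose the section into non-overlapping parts with the origin at the bottom-left of its bounding rectangle.
Bottom plate: 13 × 2.4, A = 31.2 cm², y = 1.2 cm, Ī = 14.976 cm⁴.
Web plate: 1 × 16, A = 16 cm², y = 10.4 cm, Ī = 341.33 cm⁴.
Top plate: 7 × 2.2, A = 15.4 cm², y = 19.5 cm, Ī = 6.2113 cm⁴.
Centroid: ȳ = ΣA·y / ΣA = 8.0534 cm.
Transfer each piece to the horizontal axis through the centroid using Ī + A·d² with d = y − 8.0534:
  bottom plate: d = -6.8534 cm → contributes +1480.4 cm⁴
  web plate: d = 2.3466 cm → contributes +429.44 cm⁴
  top plate: d = 11.447 cm → contributes +2 024 cm⁴
Total I = 3933.8 cm⁴.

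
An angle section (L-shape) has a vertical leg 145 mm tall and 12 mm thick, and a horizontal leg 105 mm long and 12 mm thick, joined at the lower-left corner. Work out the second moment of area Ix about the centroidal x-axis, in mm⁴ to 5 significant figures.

Ix ≈ 6.0688 × 10⁶ mm⁴

Treat the section as a set of non-overlapping primitives; coordinates are from the bounding-box lower-left.
Vertical leg: 12 × 145, A = 1 740 mm², y = 72.5 mm, Ī = 3 048 625 mm⁴.
Horizontal leg (remainder): 93 × 12, A = 1 116 mm², y = 6 mm, Ī = 13 392 mm⁴.
Centroid: ȳ = ΣA·y / ΣA = 46.51471 mm.
Transfer each piece to the centroidal x-axis using Ī + A·d² with d = y − 46.51471:
  vertical leg: d = 25.98529 mm → contributes +4 223 535 mm⁴
  horizontal leg (remainder): d = -40.51471 mm → contributes +1 845 241 mm⁴
Total I = 6 068 775 mm⁴.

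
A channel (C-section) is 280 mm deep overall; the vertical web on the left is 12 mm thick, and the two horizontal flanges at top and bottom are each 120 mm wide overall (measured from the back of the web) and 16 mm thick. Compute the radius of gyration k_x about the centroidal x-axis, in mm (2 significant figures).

k_x ≈ 110 mm

Decompose the section into non-overlapping parts with the origin at the bottom-left of its bounding rectangle.
Web: 12 × 280, A = 3 360 mm², y = 140 mm, Ī = 21 952 000 mm⁴.
Top flange (beyond web): 108 × 16, A = 1 728 mm², y = 272 mm, Ī = 36 864 mm⁴.
Bottom flange (beyond web): 108 × 16, A = 1 728 mm², y = 8 mm, Ī = 36 864 mm⁴.
By symmetry the centroid is at mid-height, ȳ = 140 mm.
Transfer each piece to the centroidal x-axis using Ī + A·d² with d = y − 140:
  web: d = 0 mm → contributes +21 952 000 mm⁴
  top flange (beyond web): d = 132 mm → contributes +30 145 536 mm⁴
  bottom flange (beyond web): d = -132 mm → contributes +30 145 536 mm⁴
Total I = 82 243 072 mm⁴.
Radius of gyration: k = √(I/A) = √(82 243 072 / 6 816) = 109.8 mm.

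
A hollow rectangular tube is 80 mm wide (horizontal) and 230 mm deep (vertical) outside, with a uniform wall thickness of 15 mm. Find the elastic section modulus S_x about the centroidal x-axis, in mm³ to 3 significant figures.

S_x ≈ 4.15 × 10⁵ mm³

Split into non-overlapping primitives; take the origin at the lower-left of the bounding box.
Outer rectangle: 80 × 230, A = 18 400 mm², y = 115 mm, Ī = 81 113 333 mm⁴.
Inner void (subtracted): 50 × 200, A = 10 000 mm², y = 115 mm, Ī = 33 333 333 mm⁴.
By symmetry the centroid is at mid-height, ȳ = 115 mm.
All pieces are centred on the centroidal x-axis, so I = ΣĪ (holes subtracted) = 47 780 000 mm⁴.
Extreme fibre distance c = 115 mm; S = I/c = 415 478 mm³.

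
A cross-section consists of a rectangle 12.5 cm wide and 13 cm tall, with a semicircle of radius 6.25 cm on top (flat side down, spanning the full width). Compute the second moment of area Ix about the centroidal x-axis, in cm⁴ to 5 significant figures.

Ix ≈ 6187.2 cm⁴

Split into non-overlapping primitives; take the origin at the lower-left of the bounding box.
Rectangular body: 12.5 × 13, A = 162.5 cm², y = 6.5 cm, Ī = 2288.542 cm⁴.
Semicircular cap: semicircle r = 6.25, A = 61.35923 cm², y = 15.65258 cm, Ī = 167.4758 cm⁴.
Centroid: ȳ = ΣA·y / ΣA = 9.008699 cm.
Transfer each piece to the centroidal x-axis using Ī + A·d² with d = y − 9.008699:
  rectangular body: d = -2.508699 cm → contributes +3311.247 cm⁴
  semicircular cap: d = 6.643883 cm → contributes +2875.945 cm⁴
Total I = 6187.192 cm⁴.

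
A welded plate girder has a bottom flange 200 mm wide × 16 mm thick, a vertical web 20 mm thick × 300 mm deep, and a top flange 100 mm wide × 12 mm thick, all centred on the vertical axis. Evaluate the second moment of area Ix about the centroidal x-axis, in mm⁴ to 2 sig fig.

Ix ≈ 1.4 × 10⁸ mm⁴

Split into non-overlapping primitives; take the origin at the lower-left of the bounding box.
Bottom plate: 200 × 16, A = 3 200 mm², y = 8 mm, Ī = 68 267 mm⁴.
Web plate: 20 × 300, A = 6 000 mm², y = 166 mm, Ī = 45 000 000 mm⁴.
Top plate: 100 × 12, A = 1 200 mm², y = 322 mm, Ī = 14 400 mm⁴.
Centroid: ȳ = ΣA·y / ΣA = 135.4 mm.
Transfer each piece to the centroidal x-axis using Ī + A·d² with d = y − 135.4:
  bottom plate: d = -127.4 mm → contributes +51 994 155 mm⁴
  web plate: d = 30.62 mm → contributes +50 623 811 mm⁴
  top plate: d = 186.6 mm → contributes +41 804 762 mm⁴
Total I = 144 422 728 mm⁴.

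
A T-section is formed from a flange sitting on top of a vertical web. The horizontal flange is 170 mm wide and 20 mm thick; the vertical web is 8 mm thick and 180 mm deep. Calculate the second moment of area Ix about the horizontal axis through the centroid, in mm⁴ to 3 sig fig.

Ix ≈ 1.41 × 10⁷ mm⁴

Break the section into simple shapes (no overlaps), measuring from the bottom-left corner of the bounding box.
Flange: 170 × 20, A = 3 400 mm², y = 190 mm, Ī = 113 333 mm⁴.
Web: 8 × 180, A = 1 440 mm², y = 90 mm, Ī = 3 888 000 mm⁴.
Centroid: ȳ = ΣA·y / ΣA = 160.25 mm.
Transfer each piece to the horizontal axis through the centroid using Ī + A·d² with d = y − 160.25:
  flange: d = 29.752 mm → contributes +3 122 964 mm⁴
  web: d = -70.248 mm → contributes +10 994 072 mm⁴
Total I = 14 117 036 mm⁴.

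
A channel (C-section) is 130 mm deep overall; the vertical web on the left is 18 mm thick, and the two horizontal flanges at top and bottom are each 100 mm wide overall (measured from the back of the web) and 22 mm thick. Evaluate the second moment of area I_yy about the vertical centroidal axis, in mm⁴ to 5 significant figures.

Decompose the section into non-overlapping parts with the origin at the bottom-left of its bounding rectangle.
Web: 18 × 130, A = 2 340 mm², x = 9 mm, Ī = 63 180 mm⁴.
Top flange (beyond web): 82 × 22, A = 1 804 mm², x = 59 mm, Ī = 1 010 841 mm⁴.
Bottom flange (beyond web): 82 × 22, A = 1 804 mm², x = 59 mm, Ī = 1 010 841 mm⁴.
Centroid: x̄ = ΣA·x / ΣA = 39.32952 mm.
Transfer each piece to the vertical centroidal axis using Ī + A·d² with d = x − 39.32952:
  web: d = -30.32952 mm → contributes +2 215 699 mm⁴
  top flange (beyond web): d = 19.67048 mm → contributes +1 708 859 mm⁴
  bottom flange (beyond web): d = 19.67048 mm → contributes +1 708 859 mm⁴
Total I = 5 633 417 mm⁴.

I_yy ≈ 5.6334 × 10⁶ mm⁴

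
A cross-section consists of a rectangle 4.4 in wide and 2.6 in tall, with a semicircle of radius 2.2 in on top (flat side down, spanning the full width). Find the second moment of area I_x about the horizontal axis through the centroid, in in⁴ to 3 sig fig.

I_x ≈ 31.8 in⁴

Decompose the section into non-overlapping parts with the origin at the bottom-left of its bounding rectangle.
Rectangular body: 4.4 × 2.6, A = 11.44 in², y = 1.3 in, Ī = 6.4445 in⁴.
Semicircular cap: semicircle r = 2.2, A = 7.6027 in², y = 3.5337 in, Ī = 2.5711 in⁴.
Centroid: ȳ = ΣA·y / ΣA = 2.1918 in.
Transfer each piece to the horizontal axis through the centroid using Ī + A·d² with d = y − 2.1918:
  rectangular body: d = -0.89179 in → contributes +15.543 in⁴
  semicircular cap: d = 1.3419 in → contributes +16.262 in⁴
Total I = 31.804 in⁴.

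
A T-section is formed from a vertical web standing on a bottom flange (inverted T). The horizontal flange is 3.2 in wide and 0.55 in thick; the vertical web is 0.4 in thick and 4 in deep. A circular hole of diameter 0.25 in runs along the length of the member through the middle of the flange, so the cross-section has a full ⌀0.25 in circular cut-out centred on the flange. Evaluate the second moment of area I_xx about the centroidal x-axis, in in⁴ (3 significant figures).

I_xx ≈ 6.46 in⁴

Break the section into simple shapes (no overlaps), measuring from the bottom-left corner of the bounding box.
Flange: 3.2 × 0.55, A = 1.76 in², y = 0.275 in, Ī = 0.044367 in⁴.
Web: 0.4 × 4, A = 1.6 in², y = 2.55 in, Ī = 2.1333 in⁴.
Hole (subtracted): ⌀0.25, A = 0.049087 in², y = 0.275 in, Ī = 0.00019175 in⁴.
Centroid: ȳ = ΣA·y / ΣA = 1.3744 in.
Transfer each piece to the centroidal x-axis using Ī + A·d² with d = y − 1.3744:
  flange: d = -1.0994 in → contributes +2.1716 in⁴
  web: d = 1.1756 in → contributes +4.3446 in⁴
  hole: d = -1.0994 in → contributes −0.059522 in⁴
Total I = 6.4567 in⁴.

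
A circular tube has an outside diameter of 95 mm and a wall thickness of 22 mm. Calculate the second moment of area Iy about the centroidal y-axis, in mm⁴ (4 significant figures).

Iy ≈ 3.666 × 10⁶ mm⁴

Treat the section as a set of non-overlapping primitives; coordinates are from the bounding-box lower-left.
Outer circle: ⌀95, A = 7088.22 mm², x = 47.5 mm, Ī = 3 998 198 mm⁴.
Bore (subtracted): ⌀51, A = 2042.82 mm², x = 47.5 mm, Ī = 332 086 mm⁴.
By symmetry the centroid is at mid-width, x̄ = 47.5 mm.
All pieces are centred on the centroidal y-axis, so I = ΣĪ (holes subtracted) = 3 666 112 mm⁴.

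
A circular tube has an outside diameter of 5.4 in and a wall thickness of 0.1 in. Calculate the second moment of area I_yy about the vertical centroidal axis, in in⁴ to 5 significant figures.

Split into non-overlapping primitives; take the origin at the lower-left of the bounding box.
Outer circle: ⌀5.4, A = 22.90221 in², x = 2.7 in, Ī = 41.73928 in⁴.
Bore (subtracted): ⌀5.2, A = 21.23717 in², x = 2.7 in, Ī = 35.89081 in⁴.
By symmetry the centroid is at mid-width, x̄ = 2.7 in.
All pieces are centred on the vertical centroidal axis, so I = ΣĪ (holes subtracted) = 5.848467 in⁴.

I_yy ≈ 5.8485 in⁴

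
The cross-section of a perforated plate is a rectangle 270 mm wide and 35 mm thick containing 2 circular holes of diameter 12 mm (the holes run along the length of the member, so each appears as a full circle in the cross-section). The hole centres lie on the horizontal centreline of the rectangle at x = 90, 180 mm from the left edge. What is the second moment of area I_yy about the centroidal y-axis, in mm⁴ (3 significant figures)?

Split into non-overlapping primitives; take the origin at the lower-left of the bounding box.
Plate: 270 × 35, A = 9 450 mm², x = 135 mm, Ī = 57 408 750 mm⁴.
Hole 1 (subtracted): ⌀12, A = 113.1 mm², x = 90 mm, Ī = 1017.9 mm⁴.
Hole 2 (subtracted): ⌀12, A = 113.1 mm², x = 180 mm, Ī = 1017.9 mm⁴.
By symmetry the centroid is at mid-width, x̄ = 135 mm.
Transfer each piece to the centroidal y-axis using Ī + A·d² with d = x − 135:
  plate: d = 0 mm → contributes +57 408 750 mm⁴
  hole 1: d = -45 mm → contributes −230 040 mm⁴
  hole 2: d = 45 mm → contributes −230 040 mm⁴
Total I = 56 948 670 mm⁴.

I_yy ≈ 5.69 × 10⁷ mm⁴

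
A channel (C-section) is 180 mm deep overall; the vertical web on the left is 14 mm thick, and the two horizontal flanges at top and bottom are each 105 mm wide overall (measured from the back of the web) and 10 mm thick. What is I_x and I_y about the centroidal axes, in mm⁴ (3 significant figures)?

I_x ≈ 2.00 × 10⁷ mm⁴, I_y ≈ 4.21 × 10⁶ mm⁴

Treat the section as a set of non-overlapping primitives; coordinates are from the bounding-box lower-left.
Web: 14 × 180, A = 2 520 mm², y = 90 mm, Ī = 6 804 000 mm⁴.
Top flange (beyond web): 91 × 10, A = 910 mm², y = 175 mm, Ī = 7583.3 mm⁴.
Bottom flange (beyond web): 91 × 10, A = 910 mm², y = 5 mm, Ī = 7583.3 mm⁴.
By symmetry the centroid is at mid-height, ȳ = 90 mm.
Transfer each piece to the centroidal x-axis using Ī + A·d² with d = y − 90:
  web: d = 0 mm → contributes +6 804 000 mm⁴
  top flange (beyond web): d = 85 mm → contributes +6 582 333 mm⁴
  bottom flange (beyond web): d = -85 mm → contributes +6 582 333 mm⁴
Total I = 19 968 667 mm⁴.
For the y-axis: x̄ = 29.016 mm.
Repeating about the centroidal y-axis gives I_y = 4 209 846 mm⁴.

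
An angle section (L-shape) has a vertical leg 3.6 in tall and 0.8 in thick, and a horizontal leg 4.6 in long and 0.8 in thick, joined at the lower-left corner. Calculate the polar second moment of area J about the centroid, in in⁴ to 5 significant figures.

J ≈ 17.806 in⁴

Split into non-overlapping primitives; take the origin at the lower-left of the bounding box.
Vertical leg: 0.8 × 3.6, A = 2.88 in², y = 1.8 in, Ī = 3.1104 in⁴.
Horizontal leg (remainder): 3.8 × 0.8, A = 3.04 in², y = 0.4 in, Ī = 0.1621333 in⁴.
Centroid: ȳ = ΣA·y / ΣA = 1.081081 in.
Transfer each piece to the centroidal x-axis using Ī + A·d² with d = y − 1.081081:
  vertical leg: d = 0.7189189 in → contributes +4.598912 in⁴
  horizontal leg (remainder): d = -0.6810811 in → contributes +1.572303 in⁴
Total I = 6.171214 in⁴.
For the y-axis: x̄ = 1.581081 in.
Repeating about the centroidal y-axis gives I_y = 11.63521 in⁴.
Polar second moment: J = I_x + I_y = 17.80643 in⁴.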